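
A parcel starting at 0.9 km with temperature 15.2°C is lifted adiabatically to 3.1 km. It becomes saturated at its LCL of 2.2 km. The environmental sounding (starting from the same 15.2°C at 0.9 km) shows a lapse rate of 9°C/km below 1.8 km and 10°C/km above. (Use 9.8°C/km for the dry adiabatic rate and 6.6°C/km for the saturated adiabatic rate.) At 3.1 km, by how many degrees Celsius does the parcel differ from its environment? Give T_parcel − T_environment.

+2.42°C (parcel warmer than environment)

Parcel:
  Dry to 2200 m: -9.8 × 1.3 km = -12.74°C, so T = 2.46°C.
  Saturated to 3100 m: -6.6 × 0.9 km = -5.94°C, so T = -3.48°C.
Environment:
  Environment, lower layer to 1800 m: -9 × 0.9 km = -8.1°C, so T = 7.1°C.
  Environment, upper layer to 3100 m: -10 × 1.3 km = -13°C, so T = -5.9°C.
T_parcel − T_env = -3.48 − (-5.9) = +2.42°C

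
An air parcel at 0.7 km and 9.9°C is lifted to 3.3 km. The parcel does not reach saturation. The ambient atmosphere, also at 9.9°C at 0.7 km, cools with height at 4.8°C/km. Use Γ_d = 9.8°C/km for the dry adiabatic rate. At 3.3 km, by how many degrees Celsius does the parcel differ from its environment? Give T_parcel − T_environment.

-13°C (parcel cooler than environment)

Parcel:
  Dry to 3300 m: -9.8 × 2.6 km = -25.48°C, so T = -15.58°C.
Environment:
  Environment to 3300 m: -4.8 × 2.6 km = -12.48°C, so T = -2.58°C.
T_parcel − T_env = -15.58 − (-2.58) = -13°C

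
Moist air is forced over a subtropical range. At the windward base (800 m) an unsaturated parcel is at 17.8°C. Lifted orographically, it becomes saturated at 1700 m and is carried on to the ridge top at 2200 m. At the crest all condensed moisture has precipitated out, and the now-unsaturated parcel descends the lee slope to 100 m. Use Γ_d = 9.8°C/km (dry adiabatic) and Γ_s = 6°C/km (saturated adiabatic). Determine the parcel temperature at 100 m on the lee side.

800–1700 m, dry: Δz = 0.9 km ⇒ ΔT = -8.82°C; T = 8.98°C
1700–2200 m, saturated: Δz = 0.5 km ⇒ ΔT = -3°C; T = 5.98°C
2200–100 m, dry descent: Δz = 2.1 km ⇒ ΔT = +20.58°C; T = 26.56°C

26.56°C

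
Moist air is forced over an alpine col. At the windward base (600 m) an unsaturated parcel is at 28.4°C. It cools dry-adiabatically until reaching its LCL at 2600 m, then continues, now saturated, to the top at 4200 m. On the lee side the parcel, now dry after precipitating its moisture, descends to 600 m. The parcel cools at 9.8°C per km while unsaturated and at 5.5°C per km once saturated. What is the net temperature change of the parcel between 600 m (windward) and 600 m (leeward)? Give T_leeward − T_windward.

600 → 2600 m (dry, 9.8°C/km): ΔT = -9.8 × 2 = -19.6°C → T = 8.8°C
2600 → 4200 m (saturated, 5.5°C/km): ΔT = -5.5 × 1.6 = -8.8°C → T = 0°C
4200 → 600 m (dry descent, 9.8°C/km): ΔT = +9.8 × 3.6 = +35.28°C → T = 35.28°C
Net change vs windward start: 35.28 − 28.4 = +6.88°C

+6.88°C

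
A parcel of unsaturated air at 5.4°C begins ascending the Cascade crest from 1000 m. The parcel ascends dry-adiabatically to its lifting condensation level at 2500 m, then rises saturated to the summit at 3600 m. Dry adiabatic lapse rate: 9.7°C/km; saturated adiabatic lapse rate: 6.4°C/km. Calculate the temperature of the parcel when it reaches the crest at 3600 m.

1000 → 2500 m (dry, 9.7°C/km): ΔT = -9.7 × 1.5 = -14.55°C → T = -9.15°C
2500 → 3600 m (saturated, 6.4°C/km): ΔT = -6.4 × 1.1 = -7.04°C → T = -16.19°C

-16.19°C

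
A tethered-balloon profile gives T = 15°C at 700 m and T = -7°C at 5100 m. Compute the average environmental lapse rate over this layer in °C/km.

Γ = −ΔT/Δz = (15 − (-7)) / (5100 − 700) m
  = 22°C / 4.4 km = 5°C/km

5°C/km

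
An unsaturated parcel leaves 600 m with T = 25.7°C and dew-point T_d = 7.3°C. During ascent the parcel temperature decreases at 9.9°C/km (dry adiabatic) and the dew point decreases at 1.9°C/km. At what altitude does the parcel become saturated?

2900 m

T and T_d converge at 9.9 − 1.9 = 8°C per km
Height above start = (25.7 − 7.3) / 8 = 2.3 km
LCL altitude = 600 m + 2300 m = 2900 m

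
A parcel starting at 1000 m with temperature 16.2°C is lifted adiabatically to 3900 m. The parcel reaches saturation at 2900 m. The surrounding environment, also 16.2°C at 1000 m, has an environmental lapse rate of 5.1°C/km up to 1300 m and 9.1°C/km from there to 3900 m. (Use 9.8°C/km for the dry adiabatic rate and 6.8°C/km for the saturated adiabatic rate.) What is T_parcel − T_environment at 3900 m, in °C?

-0.23°C (parcel cooler than environment)

Parcel:
  Dry to 2900 m: -9.8 × 1.9 km = -18.62°C, so T = -2.42°C.
  Saturated to 3900 m: -6.8 × 1 km = -6.8°C, so T = -9.22°C.
Environment:
  Environment, lower layer to 1300 m: -5.1 × 0.3 km = -1.53°C, so T = 14.67°C.
  Environment, upper layer to 3900 m: -9.1 × 2.6 km = -23.66°C, so T = -8.99°C.
T_parcel − T_env = -9.22 − (-8.99) = -0.23°C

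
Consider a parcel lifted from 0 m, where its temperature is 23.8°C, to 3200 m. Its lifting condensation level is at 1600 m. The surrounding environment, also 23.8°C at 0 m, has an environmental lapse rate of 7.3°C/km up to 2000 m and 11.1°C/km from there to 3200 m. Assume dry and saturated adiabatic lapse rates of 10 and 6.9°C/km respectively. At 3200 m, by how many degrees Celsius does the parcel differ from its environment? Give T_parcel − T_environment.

Parcel:
  From 0 m to 1600 m (dry): cools by 10 × 1.6 = 16°C, giving 7.8°C.
  From 1600 m to 3200 m (saturated): cools by 6.9 × 1.6 = 11.04°C, giving -3.24°C.
Environment:
  From 0 m to 2000 m (environment, lower layer): cools by 7.3 × 2 = 14.6°C, giving 9.2°C.
  From 2000 m to 3200 m (environment, upper layer): cools by 11.1 × 1.2 = 13.32°C, giving -4.12°C.
T_parcel − T_env = -3.24 − (-4.12) = +0.88°C

+0.88°C (parcel warmer than environment)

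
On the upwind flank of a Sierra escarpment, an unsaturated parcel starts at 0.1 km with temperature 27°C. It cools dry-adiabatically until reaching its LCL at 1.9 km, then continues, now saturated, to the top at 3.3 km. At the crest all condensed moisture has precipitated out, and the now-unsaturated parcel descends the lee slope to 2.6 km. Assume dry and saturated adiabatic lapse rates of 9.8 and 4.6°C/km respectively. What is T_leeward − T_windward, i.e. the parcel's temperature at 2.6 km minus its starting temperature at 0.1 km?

Dry to 1900 m: -9.8 × 1.8 km = -17.64°C, so T = 9.36°C.
Saturated to 3300 m: -4.6 × 1.4 km = -6.44°C, so T = 2.92°C.
Dry descent to 2600 m: +9.8 × 0.7 km = +6.86°C, so T = 9.78°C.
Net change vs windward start: 9.78 − 27 = -17.22°C

-17.22°C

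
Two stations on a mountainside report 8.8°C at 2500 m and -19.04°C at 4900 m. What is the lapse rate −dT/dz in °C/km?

11.6°C/km

Γ = −ΔT/Δz = (8.8 − (-19.04)) / (4900 − 2500) m
  = 27.84°C / 2.4 km = 11.6°C/km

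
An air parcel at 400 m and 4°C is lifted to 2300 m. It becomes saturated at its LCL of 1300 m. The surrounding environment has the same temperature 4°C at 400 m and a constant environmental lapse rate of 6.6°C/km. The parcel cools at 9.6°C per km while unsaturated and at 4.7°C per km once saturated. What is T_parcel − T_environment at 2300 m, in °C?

-0.8°C (parcel cooler than environment)

Parcel:
  400 → 1300 m (dry, 9.6°C/km): ΔT = -9.6 × 0.9 = -8.64°C → T = -4.64°C
  1300 → 2300 m (saturated, 4.7°C/km): ΔT = -4.7 × 1 = -4.7°C → T = -9.34°C
Environment:
  400 → 2300 m (environment, 6.6°C/km): ΔT = -6.6 × 1.9 = -12.54°C → T = -8.54°C
T_parcel − T_env = -9.34 − (-8.54) = -0.8°C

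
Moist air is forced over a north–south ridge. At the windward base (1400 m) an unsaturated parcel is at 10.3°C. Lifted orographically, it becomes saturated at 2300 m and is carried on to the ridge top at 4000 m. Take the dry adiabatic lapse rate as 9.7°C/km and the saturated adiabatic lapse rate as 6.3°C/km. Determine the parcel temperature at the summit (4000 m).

-9.14°C

1400–2300 m, dry: Δz = 0.9 km ⇒ ΔT = -8.73°C; T = 1.57°C
2300–4000 m, saturated: Δz = 1.7 km ⇒ ΔT = -10.71°C; T = -9.14°C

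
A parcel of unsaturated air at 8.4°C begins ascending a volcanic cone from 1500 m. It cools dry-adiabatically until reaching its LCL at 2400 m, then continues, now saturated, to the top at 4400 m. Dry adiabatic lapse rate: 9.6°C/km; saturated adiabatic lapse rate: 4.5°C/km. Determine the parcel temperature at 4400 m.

-9.24°C

1500–2400 m, dry: Δz = 0.9 km ⇒ ΔT = -8.64°C; T = -0.24°C
2400–4400 m, saturated: Δz = 2 km ⇒ ΔT = -9°C; T = -9.24°C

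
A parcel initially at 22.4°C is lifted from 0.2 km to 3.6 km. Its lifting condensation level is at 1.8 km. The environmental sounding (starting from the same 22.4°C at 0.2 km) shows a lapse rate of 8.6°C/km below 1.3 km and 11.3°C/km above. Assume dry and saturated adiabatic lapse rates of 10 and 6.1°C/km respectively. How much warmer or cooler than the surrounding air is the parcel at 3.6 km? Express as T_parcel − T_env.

+8.47°C (parcel warmer than environment)

Parcel:
  200–1800 m, dry: Δz = 1.6 km ⇒ ΔT = -16°C; T = 6.4°C
  1800–3600 m, saturated: Δz = 1.8 km ⇒ ΔT = -10.98°C; T = -4.58°C
Environment:
  200–1300 m, environment, lower layer: Δz = 1.1 km ⇒ ΔT = -9.46°C; T = 12.94°C
  1300–3600 m, environment, upper layer: Δz = 2.3 km ⇒ ΔT = -25.99°C; T = -13.05°C
T_parcel − T_env = -4.58 − (-13.05) = +8.47°C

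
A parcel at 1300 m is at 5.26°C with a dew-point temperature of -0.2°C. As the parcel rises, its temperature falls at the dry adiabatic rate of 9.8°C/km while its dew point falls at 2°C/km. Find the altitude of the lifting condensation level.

T and T_d converge at 9.8 − 2 = 7.8°C per km
Height above start = (5.26 − (-0.2)) / 7.8 = 0.7 km
LCL altitude = 1300 m + 700 m = 2000 m

2000 m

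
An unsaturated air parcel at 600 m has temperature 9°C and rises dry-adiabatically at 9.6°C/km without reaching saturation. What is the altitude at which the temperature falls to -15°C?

3100 m

Height above start = (9 − (-15)) / 9.6 = 2.5 km
Altitude = 600 m + 2500 m = 3100 m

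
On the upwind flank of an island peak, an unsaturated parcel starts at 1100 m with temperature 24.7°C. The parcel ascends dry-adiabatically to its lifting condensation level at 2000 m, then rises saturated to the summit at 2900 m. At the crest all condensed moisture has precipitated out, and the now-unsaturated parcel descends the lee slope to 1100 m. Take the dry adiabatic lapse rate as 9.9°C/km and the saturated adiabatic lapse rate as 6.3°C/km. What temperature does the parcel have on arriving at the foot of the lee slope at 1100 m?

From 1100 m to 2000 m (dry): cools by 9.9 × 0.9 = 8.91°C, giving 15.79°C.
From 2000 m to 2900 m (saturated): cools by 6.3 × 0.9 = 5.67°C, giving 10.12°C.
From 2900 m to 1100 m (dry descent): warms by 9.9 × 1.8 = 17.82°C, giving 27.94°C.

27.94°C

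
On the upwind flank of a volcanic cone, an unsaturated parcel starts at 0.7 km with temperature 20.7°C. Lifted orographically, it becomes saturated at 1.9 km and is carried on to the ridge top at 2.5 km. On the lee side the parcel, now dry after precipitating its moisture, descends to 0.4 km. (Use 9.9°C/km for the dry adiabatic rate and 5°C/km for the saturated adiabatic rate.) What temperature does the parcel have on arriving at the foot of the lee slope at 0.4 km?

From 700 m to 1900 m (dry): cools by 9.9 × 1.2 = 11.88°C, giving 8.82°C.
From 1900 m to 2500 m (saturated): cools by 5 × 0.6 = 3°C, giving 5.82°C.
From 2500 m to 400 m (dry descent): warms by 9.9 × 2.1 = 20.79°C, giving 26.61°C.

26.61°C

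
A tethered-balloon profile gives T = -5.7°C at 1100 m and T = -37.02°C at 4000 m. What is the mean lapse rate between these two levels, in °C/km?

Γ = −ΔT/Δz = (-5.7 − (-37.02)) / (4000 − 1100) m
  = 31.32°C / 2.9 km = 10.8°C/km

10.8°C/km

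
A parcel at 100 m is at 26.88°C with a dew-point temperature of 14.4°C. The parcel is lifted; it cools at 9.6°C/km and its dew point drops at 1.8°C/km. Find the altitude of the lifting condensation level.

1700 m

T and T_d converge at 9.6 − 1.8 = 7.8°C per km
Height above start = (26.88 − 14.4) / 7.8 = 1.6 km
LCL altitude = 100 m + 1600 m = 1700 m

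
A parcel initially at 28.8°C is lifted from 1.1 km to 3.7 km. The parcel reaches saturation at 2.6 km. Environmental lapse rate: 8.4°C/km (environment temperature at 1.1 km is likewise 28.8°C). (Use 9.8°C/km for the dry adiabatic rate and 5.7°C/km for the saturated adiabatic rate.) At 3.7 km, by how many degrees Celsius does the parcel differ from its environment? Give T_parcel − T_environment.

+0.87°C (parcel warmer than environment)

Parcel:
  Dry to 2600 m: -9.8 × 1.5 km = -14.7°C, so T = 14.1°C.
  Saturated to 3700 m: -5.7 × 1.1 km = -6.27°C, so T = 7.83°C.
Environment:
  Environment to 3700 m: -8.4 × 2.6 km = -21.84°C, so T = 6.96°C.
T_parcel − T_env = 7.83 − 6.96 = +0.87°C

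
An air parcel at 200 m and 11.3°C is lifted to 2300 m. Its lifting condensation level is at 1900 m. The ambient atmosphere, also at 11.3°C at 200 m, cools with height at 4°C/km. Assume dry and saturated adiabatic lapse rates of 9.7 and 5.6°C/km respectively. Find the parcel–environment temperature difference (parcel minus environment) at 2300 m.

-10.33°C (parcel cooler than environment)

Parcel:
  Dry to 1900 m: -9.7 × 1.7 km = -16.49°C, so T = -5.19°C.
  Saturated to 2300 m: -5.6 × 0.4 km = -2.24°C, so T = -7.43°C.
Environment:
  Environment to 2300 m: -4 × 2.1 km = -8.4°C, so T = 2.9°C.
T_parcel − T_env = -7.43 − 2.9 = -10.33°C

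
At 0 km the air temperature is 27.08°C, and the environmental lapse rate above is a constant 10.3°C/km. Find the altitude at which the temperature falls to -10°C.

Height above start = (27.08 − (-10)) / 10.3 = 3.6 km
Altitude = 0 m + 3600 m = 3600 m

3.6 km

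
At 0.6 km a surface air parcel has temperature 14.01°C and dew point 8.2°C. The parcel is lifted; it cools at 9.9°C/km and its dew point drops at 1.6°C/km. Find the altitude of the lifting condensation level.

1.3 km

T and T_d converge at 9.9 − 1.6 = 8.3°C per km
Height above start = (14.01 − 8.2) / 8.3 = 0.7 km
LCL altitude = 600 m + 700 m = 1300 m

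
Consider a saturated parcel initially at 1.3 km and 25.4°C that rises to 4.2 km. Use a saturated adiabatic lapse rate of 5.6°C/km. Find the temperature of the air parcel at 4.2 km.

9.16°C

From 1300 m to 4200 m (saturated adiabatic): cools by 5.6 × 2.9 = 16.24°C, giving 9.16°C.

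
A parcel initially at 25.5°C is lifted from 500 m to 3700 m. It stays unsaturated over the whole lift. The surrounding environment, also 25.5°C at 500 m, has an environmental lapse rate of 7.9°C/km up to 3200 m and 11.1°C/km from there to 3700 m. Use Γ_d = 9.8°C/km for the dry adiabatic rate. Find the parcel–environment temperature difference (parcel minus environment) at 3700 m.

Parcel:
  Dry to 3700 m: -9.8 × 3.2 km = -31.36°C, so T = -5.86°C.
Environment:
  Environment, lower layer to 3200 m: -7.9 × 2.7 km = -21.33°C, so T = 4.17°C.
  Environment, upper layer to 3700 m: -11.1 × 0.5 km = -5.55°C, so T = -1.38°C.
T_parcel − T_env = -5.86 − (-1.38) = -4.48°C

-4.48°C (parcel cooler than environment)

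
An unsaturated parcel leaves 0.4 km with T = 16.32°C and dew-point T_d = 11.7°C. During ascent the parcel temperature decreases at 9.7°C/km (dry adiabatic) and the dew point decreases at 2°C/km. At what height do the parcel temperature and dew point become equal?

T and T_d converge at 9.7 − 2 = 7.7°C per km
Height above start = (16.32 − 11.7) / 7.7 = 0.6 km
LCL altitude = 400 m + 600 m = 1000 m

1 km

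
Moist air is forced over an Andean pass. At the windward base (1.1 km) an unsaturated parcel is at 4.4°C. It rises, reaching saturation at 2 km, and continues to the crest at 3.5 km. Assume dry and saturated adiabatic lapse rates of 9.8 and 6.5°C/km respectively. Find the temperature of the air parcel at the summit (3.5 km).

From 1100 m to 2000 m (dry): cools by 9.8 × 0.9 = 8.82°C, giving -4.42°C.
From 2000 m to 3500 m (saturated): cools by 6.5 × 1.5 = 9.75°C, giving -14.17°C.

-14.17°C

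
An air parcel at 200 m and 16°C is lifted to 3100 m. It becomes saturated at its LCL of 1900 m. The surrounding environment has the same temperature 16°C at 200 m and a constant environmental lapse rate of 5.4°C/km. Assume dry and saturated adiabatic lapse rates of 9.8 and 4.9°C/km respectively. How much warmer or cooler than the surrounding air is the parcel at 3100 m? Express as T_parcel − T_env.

-6.88°C (parcel cooler than environment)

Parcel:
  200 → 1900 m (dry, 9.8°C/km): ΔT = -9.8 × 1.7 = -16.66°C → T = -0.66°C
  1900 → 3100 m (saturated, 4.9°C/km): ΔT = -4.9 × 1.2 = -5.88°C → T = -6.54°C
Environment:
  200 → 3100 m (environment, 5.4°C/km): ΔT = -5.4 × 2.9 = -15.66°C → T = 0.34°C
T_parcel − T_env = -6.54 − 0.34 = -6.88°C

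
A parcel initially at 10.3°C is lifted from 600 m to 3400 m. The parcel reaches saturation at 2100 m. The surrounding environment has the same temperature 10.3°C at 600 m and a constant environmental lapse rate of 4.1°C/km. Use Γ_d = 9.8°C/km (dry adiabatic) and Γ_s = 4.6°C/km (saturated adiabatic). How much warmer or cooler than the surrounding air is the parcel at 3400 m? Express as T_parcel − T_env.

-9.2°C (parcel cooler than environment)

Parcel:
  600–2100 m, dry: Δz = 1.5 km ⇒ ΔT = -14.7°C; T = -4.4°C
  2100–3400 m, saturated: Δz = 1.3 km ⇒ ΔT = -5.98°C; T = -10.38°C
Environment:
  600–3400 m, environment: Δz = 2.8 km ⇒ ΔT = -11.48°C; T = -1.18°C
T_parcel − T_env = -10.38 − (-1.18) = -9.2°C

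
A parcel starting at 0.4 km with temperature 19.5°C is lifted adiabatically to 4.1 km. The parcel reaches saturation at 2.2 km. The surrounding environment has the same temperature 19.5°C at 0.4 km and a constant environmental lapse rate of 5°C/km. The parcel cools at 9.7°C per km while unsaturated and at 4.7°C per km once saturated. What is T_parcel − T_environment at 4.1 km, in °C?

-7.89°C (parcel cooler than environment)

Parcel:
  Dry to 2200 m: -9.7 × 1.8 km = -17.46°C, so T = 2.04°C.
  Saturated to 4100 m: -4.7 × 1.9 km = -8.93°C, so T = -6.89°C.
Environment:
  Environment to 4100 m: -5 × 3.7 km = -18.5°C, so T = 1°C.
T_parcel − T_env = -6.89 − 1 = -7.89°C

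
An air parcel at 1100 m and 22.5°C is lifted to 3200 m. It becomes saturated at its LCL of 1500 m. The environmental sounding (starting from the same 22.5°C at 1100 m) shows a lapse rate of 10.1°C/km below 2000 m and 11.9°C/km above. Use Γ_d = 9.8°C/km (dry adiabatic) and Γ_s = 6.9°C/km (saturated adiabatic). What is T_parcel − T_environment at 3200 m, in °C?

+7.72°C (parcel warmer than environment)

Parcel:
  1100 → 1500 m (dry, 9.8°C/km): ΔT = -9.8 × 0.4 = -3.92°C → T = 18.58°C
  1500 → 3200 m (saturated, 6.9°C/km): ΔT = -6.9 × 1.7 = -11.73°C → T = 6.85°C
Environment:
  1100 → 2000 m (environment, lower layer, 10.1°C/km): ΔT = -10.1 × 0.9 = -9.09°C → T = 13.41°C
  2000 → 3200 m (environment, upper layer, 11.9°C/km): ΔT = -11.9 × 1.2 = -14.28°C → T = -0.87°C
T_parcel − T_env = 6.85 − (-0.87) = +7.72°C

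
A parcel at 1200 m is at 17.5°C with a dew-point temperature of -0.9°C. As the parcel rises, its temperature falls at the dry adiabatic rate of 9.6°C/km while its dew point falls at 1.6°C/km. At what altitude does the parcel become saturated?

T and T_d converge at 9.6 − 1.6 = 8°C per km
Height above start = (17.5 − (-0.9)) / 8 = 2.3 km
LCL altitude = 1200 m + 2300 m = 3500 m

3500 m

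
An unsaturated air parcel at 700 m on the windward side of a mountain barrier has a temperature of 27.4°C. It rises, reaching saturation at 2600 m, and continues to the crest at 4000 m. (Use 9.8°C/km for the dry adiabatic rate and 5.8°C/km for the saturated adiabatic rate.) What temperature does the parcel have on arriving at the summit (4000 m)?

700–2600 m, dry: Δz = 1.9 km ⇒ ΔT = -18.62°C; T = 8.78°C
2600–4000 m, saturated: Δz = 1.4 km ⇒ ΔT = -8.12°C; T = 0.66°C

0.66°C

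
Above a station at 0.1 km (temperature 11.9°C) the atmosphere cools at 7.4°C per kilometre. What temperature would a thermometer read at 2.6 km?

-6.6°C

100 → 2600 m (environmental, 7.4°C/km): ΔT = -7.4 × 2.5 = -18.5°C → T = -6.6°C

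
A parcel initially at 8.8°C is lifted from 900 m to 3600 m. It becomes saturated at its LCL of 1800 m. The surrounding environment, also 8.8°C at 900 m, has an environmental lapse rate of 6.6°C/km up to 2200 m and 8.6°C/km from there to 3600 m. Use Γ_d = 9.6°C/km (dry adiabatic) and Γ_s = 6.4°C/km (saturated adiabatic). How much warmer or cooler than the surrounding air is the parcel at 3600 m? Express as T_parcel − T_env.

+0.46°C (parcel warmer than environment)

Parcel:
  From 900 m to 1800 m (dry): cools by 9.6 × 0.9 = 8.64°C, giving 0.16°C.
  From 1800 m to 3600 m (saturated): cools by 6.4 × 1.8 = 11.52°C, giving -11.36°C.
Environment:
  From 900 m to 2200 m (environment, lower layer): cools by 6.6 × 1.3 = 8.58°C, giving 0.22°C.
  From 2200 m to 3600 m (environment, upper layer): cools by 8.6 × 1.4 = 12.04°C, giving -11.82°C.
T_parcel − T_env = -11.36 − (-11.82) = +0.46°C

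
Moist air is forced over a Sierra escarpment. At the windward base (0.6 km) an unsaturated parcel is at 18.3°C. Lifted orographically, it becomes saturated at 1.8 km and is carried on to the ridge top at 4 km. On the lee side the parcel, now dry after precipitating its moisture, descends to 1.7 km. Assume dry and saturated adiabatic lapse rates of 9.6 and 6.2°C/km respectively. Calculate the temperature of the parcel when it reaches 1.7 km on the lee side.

From 600 m to 1800 m (dry): cools by 9.6 × 1.2 = 11.52°C, giving 6.78°C.
From 1800 m to 4000 m (saturated): cools by 6.2 × 2.2 = 13.64°C, giving -6.86°C.
From 4000 m to 1700 m (dry descent): warms by 9.6 × 2.3 = 22.08°C, giving 15.22°C.

15.22°C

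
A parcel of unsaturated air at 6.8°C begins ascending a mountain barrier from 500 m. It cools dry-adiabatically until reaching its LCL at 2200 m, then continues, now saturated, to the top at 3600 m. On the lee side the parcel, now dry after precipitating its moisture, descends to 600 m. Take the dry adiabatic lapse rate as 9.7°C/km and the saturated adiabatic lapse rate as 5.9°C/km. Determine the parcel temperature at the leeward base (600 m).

500–2200 m, dry: Δz = 1.7 km ⇒ ΔT = -16.49°C; T = -9.69°C
2200–3600 m, saturated: Δz = 1.4 km ⇒ ΔT = -8.26°C; T = -17.95°C
3600–600 m, dry descent: Δz = 3 km ⇒ ΔT = +29.1°C; T = 11.15°C

11.15°C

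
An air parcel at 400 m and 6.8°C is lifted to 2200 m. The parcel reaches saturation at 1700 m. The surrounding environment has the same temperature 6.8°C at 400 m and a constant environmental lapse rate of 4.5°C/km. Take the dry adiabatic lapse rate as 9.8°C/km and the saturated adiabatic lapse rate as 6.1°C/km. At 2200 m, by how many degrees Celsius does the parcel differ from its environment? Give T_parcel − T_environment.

-7.69°C (parcel cooler than environment)

Parcel:
  400–1700 m, dry: Δz = 1.3 km ⇒ ΔT = -12.74°C; T = -5.94°C
  1700–2200 m, saturated: Δz = 0.5 km ⇒ ΔT = -3.05°C; T = -8.99°C
Environment:
  400–2200 m, environment: Δz = 1.8 km ⇒ ΔT = -8.1°C; T = -1.3°C
T_parcel − T_env = -8.99 − (-1.3) = -7.69°C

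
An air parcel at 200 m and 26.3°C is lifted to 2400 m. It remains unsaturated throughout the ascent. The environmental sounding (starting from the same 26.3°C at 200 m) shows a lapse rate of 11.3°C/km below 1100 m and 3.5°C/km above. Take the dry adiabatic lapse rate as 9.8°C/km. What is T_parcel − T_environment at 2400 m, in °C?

Parcel:
  From 200 m to 2400 m (dry): cools by 9.8 × 2.2 = 21.56°C, giving 4.74°C.
Environment:
  From 200 m to 1100 m (environment, lower layer): cools by 11.3 × 0.9 = 10.17°C, giving 16.13°C.
  From 1100 m to 2400 m (environment, upper layer): cools by 3.5 × 1.3 = 4.55°C, giving 11.58°C.
T_parcel − T_env = 4.74 − 11.58 = -6.84°C

-6.84°C (parcel cooler than environment)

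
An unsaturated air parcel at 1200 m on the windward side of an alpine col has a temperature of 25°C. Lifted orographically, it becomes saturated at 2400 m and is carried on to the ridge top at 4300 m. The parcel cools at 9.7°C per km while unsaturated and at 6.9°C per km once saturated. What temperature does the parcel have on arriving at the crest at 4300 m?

0.25°C

1200–2400 m, dry: Δz = 1.2 km ⇒ ΔT = -11.64°C; T = 13.36°C
2400–4300 m, saturated: Δz = 1.9 km ⇒ ΔT = -13.11°C; T = 0.25°C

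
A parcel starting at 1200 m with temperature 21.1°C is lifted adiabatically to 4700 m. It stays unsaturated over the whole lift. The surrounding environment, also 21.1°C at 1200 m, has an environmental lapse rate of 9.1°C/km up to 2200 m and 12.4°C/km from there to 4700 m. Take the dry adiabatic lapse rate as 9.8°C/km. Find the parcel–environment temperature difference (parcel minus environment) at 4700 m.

Parcel:
  1200 → 4700 m (dry, 9.8°C/km): ΔT = -9.8 × 3.5 = -34.3°C → T = -13.2°C
Environment:
  1200 → 2200 m (environment, lower layer, 9.1°C/km): ΔT = -9.1 × 1 = -9.1°C → T = 12°C
  2200 → 4700 m (environment, upper layer, 12.4°C/km): ΔT = -12.4 × 2.5 = -31°C → T = -19°C
T_parcel − T_env = -13.2 − (-19) = +5.8°C

+5.8°C (parcel warmer than environment)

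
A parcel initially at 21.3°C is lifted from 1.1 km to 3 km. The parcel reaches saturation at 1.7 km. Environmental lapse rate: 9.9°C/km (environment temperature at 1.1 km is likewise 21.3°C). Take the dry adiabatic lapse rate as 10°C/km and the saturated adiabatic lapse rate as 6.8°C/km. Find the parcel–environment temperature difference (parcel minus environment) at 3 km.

Parcel:
  1100–1700 m, dry: Δz = 0.6 km ⇒ ΔT = -6°C; T = 15.3°C
  1700–3000 m, saturated: Δz = 1.3 km ⇒ ΔT = -8.84°C; T = 6.46°C
Environment:
  1100–3000 m, environment: Δz = 1.9 km ⇒ ΔT = -18.81°C; T = 2.49°C
T_parcel − T_env = 6.46 − 2.49 = +3.97°C

+3.97°C (parcel warmer than environment)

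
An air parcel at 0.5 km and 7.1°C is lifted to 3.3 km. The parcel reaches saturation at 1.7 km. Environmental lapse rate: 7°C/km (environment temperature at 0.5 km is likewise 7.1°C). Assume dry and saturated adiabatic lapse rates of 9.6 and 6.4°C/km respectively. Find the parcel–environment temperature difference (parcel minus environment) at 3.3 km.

Parcel:
  500 → 1700 m (dry, 9.6°C/km): ΔT = -9.6 × 1.2 = -11.52°C → T = -4.42°C
  1700 → 3300 m (saturated, 6.4°C/km): ΔT = -6.4 × 1.6 = -10.24°C → T = -14.66°C
Environment:
  500 → 3300 m (environment, 7°C/km): ΔT = -7 × 2.8 = -19.6°C → T = -12.5°C
T_parcel − T_env = -14.66 − (-12.5) = -2.16°C

-2.16°C (parcel cooler than environment)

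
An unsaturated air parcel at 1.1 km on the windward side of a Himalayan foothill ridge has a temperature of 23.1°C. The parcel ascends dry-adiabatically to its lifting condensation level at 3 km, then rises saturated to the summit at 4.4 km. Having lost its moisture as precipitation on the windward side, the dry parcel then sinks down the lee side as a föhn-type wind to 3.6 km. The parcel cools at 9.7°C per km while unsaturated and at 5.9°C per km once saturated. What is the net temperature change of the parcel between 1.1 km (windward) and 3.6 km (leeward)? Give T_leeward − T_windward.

From 1100 m to 3000 m (dry): cools by 9.7 × 1.9 = 18.43°C, giving 4.67°C.
From 3000 m to 4400 m (saturated): cools by 5.9 × 1.4 = 8.26°C, giving -3.59°C.
From 4400 m to 3600 m (dry descent): warms by 9.7 × 0.8 = 7.76°C, giving 4.17°C.
Net change vs windward start: 4.17 − 23.1 = -18.93°C

-18.93°C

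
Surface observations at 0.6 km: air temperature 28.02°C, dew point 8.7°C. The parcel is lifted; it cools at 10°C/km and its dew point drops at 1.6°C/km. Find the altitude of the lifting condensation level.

T and T_d converge at 10 − 1.6 = 8.4°C per km
Height above start = (28.02 − 8.7) / 8.4 = 2.3 km
LCL altitude = 600 m + 2300 m = 2900 m

2.9 km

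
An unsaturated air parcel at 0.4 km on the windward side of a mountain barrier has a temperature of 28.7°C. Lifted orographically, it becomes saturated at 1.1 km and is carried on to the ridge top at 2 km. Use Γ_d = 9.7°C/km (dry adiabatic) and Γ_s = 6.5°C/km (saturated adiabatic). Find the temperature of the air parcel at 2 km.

400 → 1100 m (dry, 9.7°C/km): ΔT = -9.7 × 0.7 = -6.79°C → T = 21.91°C
1100 → 2000 m (saturated, 6.5°C/km): ΔT = -6.5 × 0.9 = -5.85°C → T = 16.06°C

16.06°C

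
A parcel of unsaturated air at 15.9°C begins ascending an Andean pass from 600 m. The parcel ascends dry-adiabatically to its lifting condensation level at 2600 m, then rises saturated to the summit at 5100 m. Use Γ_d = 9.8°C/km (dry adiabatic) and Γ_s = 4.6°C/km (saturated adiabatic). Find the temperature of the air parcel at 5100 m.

From 600 m to 2600 m (dry): cools by 9.8 × 2 = 19.6°C, giving -3.7°C.
From 2600 m to 5100 m (saturated): cools by 4.6 × 2.5 = 11.5°C, giving -15.2°C.

-15.2°C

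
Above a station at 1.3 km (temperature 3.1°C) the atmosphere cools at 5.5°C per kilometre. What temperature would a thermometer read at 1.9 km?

From 1300 m to 1900 m (environmental): cools by 5.5 × 0.6 = 3.3°C, giving -0.2°C.

-0.2°C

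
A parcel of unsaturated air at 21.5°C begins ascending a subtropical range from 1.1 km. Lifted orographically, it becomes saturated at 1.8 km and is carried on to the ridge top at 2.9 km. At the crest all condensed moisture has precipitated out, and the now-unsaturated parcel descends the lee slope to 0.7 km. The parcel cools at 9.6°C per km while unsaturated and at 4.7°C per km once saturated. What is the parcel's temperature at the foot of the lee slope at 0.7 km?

30.73°C

1100–1800 m, dry: Δz = 0.7 km ⇒ ΔT = -6.72°C; T = 14.78°C
1800–2900 m, saturated: Δz = 1.1 km ⇒ ΔT = -5.17°C; T = 9.61°C
2900–700 m, dry descent: Δz = 2.2 km ⇒ ΔT = +21.12°C; T = 30.73°C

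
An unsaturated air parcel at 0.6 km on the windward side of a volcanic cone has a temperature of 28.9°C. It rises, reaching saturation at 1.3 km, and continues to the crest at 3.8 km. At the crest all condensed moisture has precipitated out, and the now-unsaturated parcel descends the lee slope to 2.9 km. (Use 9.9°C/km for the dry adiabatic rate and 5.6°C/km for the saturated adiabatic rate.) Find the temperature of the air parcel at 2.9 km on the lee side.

16.88°C

600–1300 m, dry: Δz = 0.7 km ⇒ ΔT = -6.93°C; T = 21.97°C
1300–3800 m, saturated: Δz = 2.5 km ⇒ ΔT = -14°C; T = 7.97°C
3800–2900 m, dry descent: Δz = 0.9 km ⇒ ΔT = +8.91°C; T = 16.88°C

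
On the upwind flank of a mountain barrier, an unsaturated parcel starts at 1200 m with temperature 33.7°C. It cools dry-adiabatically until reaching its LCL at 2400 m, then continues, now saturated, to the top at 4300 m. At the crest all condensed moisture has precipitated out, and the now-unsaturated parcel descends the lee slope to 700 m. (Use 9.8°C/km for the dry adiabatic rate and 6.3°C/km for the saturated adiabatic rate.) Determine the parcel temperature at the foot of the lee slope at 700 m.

From 1200 m to 2400 m (dry): cools by 9.8 × 1.2 = 11.76°C, giving 21.94°C.
From 2400 m to 4300 m (saturated): cools by 6.3 × 1.9 = 11.97°C, giving 9.97°C.
From 4300 m to 700 m (dry descent): warms by 9.8 × 3.6 = 35.28°C, giving 45.25°C.

45.25°C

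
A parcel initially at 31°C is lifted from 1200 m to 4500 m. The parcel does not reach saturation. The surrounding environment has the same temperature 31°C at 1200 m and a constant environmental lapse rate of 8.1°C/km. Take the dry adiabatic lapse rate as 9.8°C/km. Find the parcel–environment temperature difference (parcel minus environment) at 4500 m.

-5.61°C (parcel cooler than environment)

Parcel:
  1200–4500 m, dry: Δz = 3.3 km ⇒ ΔT = -32.34°C; T = -1.34°C
Environment:
  1200–4500 m, environment: Δz = 3.3 km ⇒ ΔT = -26.73°C; T = 4.27°C
T_parcel − T_env = -1.34 − 4.27 = -5.61°C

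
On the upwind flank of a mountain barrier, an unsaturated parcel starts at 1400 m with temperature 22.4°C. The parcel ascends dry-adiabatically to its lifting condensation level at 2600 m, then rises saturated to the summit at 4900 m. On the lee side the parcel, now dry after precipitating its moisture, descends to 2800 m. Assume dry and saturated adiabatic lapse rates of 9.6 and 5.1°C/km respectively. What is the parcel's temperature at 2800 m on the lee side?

19.31°C

1400–2600 m, dry: Δz = 1.2 km ⇒ ΔT = -11.52°C; T = 10.88°C
2600–4900 m, saturated: Δz = 2.3 km ⇒ ΔT = -11.73°C; T = -0.85°C
4900–2800 m, dry descent: Δz = 2.1 km ⇒ ΔT = +20.16°C; T = 19.31°C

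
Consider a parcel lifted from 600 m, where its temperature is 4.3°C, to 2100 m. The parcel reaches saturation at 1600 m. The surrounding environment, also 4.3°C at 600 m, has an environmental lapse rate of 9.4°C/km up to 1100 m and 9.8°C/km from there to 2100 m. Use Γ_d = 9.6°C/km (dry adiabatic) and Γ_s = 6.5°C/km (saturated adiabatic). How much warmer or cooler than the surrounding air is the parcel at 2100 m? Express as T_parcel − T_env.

+1.65°C (parcel warmer than environment)

Parcel:
  From 600 m to 1600 m (dry): cools by 9.6 × 1 = 9.6°C, giving -5.3°C.
  From 1600 m to 2100 m (saturated): cools by 6.5 × 0.5 = 3.25°C, giving -8.55°C.
Environment:
  From 600 m to 1100 m (environment, lower layer): cools by 9.4 × 0.5 = 4.7°C, giving -0.4°C.
  From 1100 m to 2100 m (environment, upper layer): cools by 9.8 × 1 = 9.8°C, giving -10.2°C.
T_parcel − T_env = -8.55 − (-10.2) = +1.65°C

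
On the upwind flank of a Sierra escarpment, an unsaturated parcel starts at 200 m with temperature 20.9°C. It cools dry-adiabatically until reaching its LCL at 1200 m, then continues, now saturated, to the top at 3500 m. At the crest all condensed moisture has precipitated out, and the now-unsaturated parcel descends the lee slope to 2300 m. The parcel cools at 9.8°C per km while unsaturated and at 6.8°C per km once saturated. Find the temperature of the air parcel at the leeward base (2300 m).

7.22°C

From 200 m to 1200 m (dry): cools by 9.8 × 1 = 9.8°C, giving 11.1°C.
From 1200 m to 3500 m (saturated): cools by 6.8 × 2.3 = 15.64°C, giving -4.54°C.
From 3500 m to 2300 m (dry descent): warms by 9.8 × 1.2 = 11.76°C, giving 7.22°C.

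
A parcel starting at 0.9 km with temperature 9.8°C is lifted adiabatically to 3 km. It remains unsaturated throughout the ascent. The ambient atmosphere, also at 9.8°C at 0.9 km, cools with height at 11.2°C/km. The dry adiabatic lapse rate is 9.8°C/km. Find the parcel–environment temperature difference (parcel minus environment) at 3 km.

Parcel:
  900 → 3000 m (dry, 9.8°C/km): ΔT = -9.8 × 2.1 = -20.58°C → T = -10.78°C
Environment:
  900 → 3000 m (environment, 11.2°C/km): ΔT = -11.2 × 2.1 = -23.52°C → T = -13.72°C
T_parcel − T_env = -10.78 − (-13.72) = +2.94°C

+2.94°C (parcel warmer than environment)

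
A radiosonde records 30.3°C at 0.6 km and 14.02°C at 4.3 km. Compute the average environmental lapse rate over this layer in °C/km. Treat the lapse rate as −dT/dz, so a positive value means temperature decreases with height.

4.4°C/km

Γ = −ΔT/Δz = (30.3 − 14.02) / (4300 − 600) m
  = 16.28°C / 3.7 km = 4.4°C/km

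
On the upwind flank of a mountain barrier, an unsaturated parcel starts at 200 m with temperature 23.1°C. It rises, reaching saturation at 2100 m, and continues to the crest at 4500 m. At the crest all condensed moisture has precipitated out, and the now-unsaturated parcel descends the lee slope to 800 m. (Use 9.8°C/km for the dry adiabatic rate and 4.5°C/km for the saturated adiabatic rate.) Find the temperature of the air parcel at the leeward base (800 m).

200–2100 m, dry: Δz = 1.9 km ⇒ ΔT = -18.62°C; T = 4.48°C
2100–4500 m, saturated: Δz = 2.4 km ⇒ ΔT = -10.8°C; T = -6.32°C
4500–800 m, dry descent: Δz = 3.7 km ⇒ ΔT = +36.26°C; T = 29.94°C

29.94°C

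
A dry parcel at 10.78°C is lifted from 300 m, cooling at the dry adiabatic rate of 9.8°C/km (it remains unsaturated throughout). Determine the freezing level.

1400 m

Height above start = (10.78 − 0) / 9.8 = 1.1 km
Altitude = 300 m + 1100 m = 1400 m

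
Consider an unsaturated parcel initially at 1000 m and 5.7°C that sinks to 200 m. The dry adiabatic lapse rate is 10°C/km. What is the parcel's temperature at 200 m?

1000 → 200 m (dry adiabatic, 10°C/km): ΔT = +10 × 0.8 = +8°C → T = 13.7°C

13.7°C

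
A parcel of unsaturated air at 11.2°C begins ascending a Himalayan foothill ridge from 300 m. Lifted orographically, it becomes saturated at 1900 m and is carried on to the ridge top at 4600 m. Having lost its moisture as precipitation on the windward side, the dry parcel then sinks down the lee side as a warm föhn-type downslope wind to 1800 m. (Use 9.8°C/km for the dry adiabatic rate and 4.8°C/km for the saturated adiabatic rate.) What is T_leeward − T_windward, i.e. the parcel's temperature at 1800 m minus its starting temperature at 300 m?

-1.2°C

Dry to 1900 m: -9.8 × 1.6 km = -15.68°C, so T = -4.48°C.
Saturated to 4600 m: -4.8 × 2.7 km = -12.96°C, so T = -17.44°C.
Dry descent to 1800 m: +9.8 × 2.8 km = +27.44°C, so T = 10°C.
Net change vs windward start: 10 − 11.2 = -1.2°C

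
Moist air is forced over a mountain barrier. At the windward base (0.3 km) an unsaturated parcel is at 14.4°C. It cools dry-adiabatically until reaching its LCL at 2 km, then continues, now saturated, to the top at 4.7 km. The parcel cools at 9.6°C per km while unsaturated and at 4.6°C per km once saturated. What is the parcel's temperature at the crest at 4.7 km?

-14.34°C

300 → 2000 m (dry, 9.6°C/km): ΔT = -9.6 × 1.7 = -16.32°C → T = -1.92°C
2000 → 4700 m (saturated, 4.6°C/km): ΔT = -4.6 × 2.7 = -12.42°C → T = -14.34°C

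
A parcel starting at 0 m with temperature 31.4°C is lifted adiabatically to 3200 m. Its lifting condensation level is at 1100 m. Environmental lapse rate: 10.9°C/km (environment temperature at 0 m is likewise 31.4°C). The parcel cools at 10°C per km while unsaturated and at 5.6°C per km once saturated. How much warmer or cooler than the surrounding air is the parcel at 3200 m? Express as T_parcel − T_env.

+12.12°C (parcel warmer than environment)

Parcel:
  Dry to 1100 m: -10 × 1.1 km = -11°C, so T = 20.4°C.
  Saturated to 3200 m: -5.6 × 2.1 km = -11.76°C, so T = 8.64°C.
Environment:
  Environment to 3200 m: -10.9 × 3.2 km = -34.88°C, so T = -3.48°C.
T_parcel − T_env = 8.64 − (-3.48) = +12.12°C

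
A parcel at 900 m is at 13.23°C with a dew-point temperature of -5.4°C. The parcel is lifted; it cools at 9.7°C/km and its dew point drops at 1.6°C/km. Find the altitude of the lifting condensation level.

T and T_d converge at 9.7 − 1.6 = 8.1°C per km
Height above start = (13.23 − (-5.4)) / 8.1 = 2.3 km
LCL altitude = 900 m + 2300 m = 3200 m

3200 m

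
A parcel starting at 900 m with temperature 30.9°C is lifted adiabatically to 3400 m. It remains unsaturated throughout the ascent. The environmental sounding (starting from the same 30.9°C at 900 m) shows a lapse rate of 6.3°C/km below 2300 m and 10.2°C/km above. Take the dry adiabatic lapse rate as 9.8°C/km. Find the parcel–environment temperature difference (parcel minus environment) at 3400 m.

-4.46°C (parcel cooler than environment)

Parcel:
  From 900 m to 3400 m (dry): cools by 9.8 × 2.5 = 24.5°C, giving 6.4°C.
Environment:
  From 900 m to 2300 m (environment, lower layer): cools by 6.3 × 1.4 = 8.82°C, giving 22.08°C.
  From 2300 m to 3400 m (environment, upper layer): cools by 10.2 × 1.1 = 11.22°C, giving 10.86°C.
T_parcel − T_env = 6.4 − 10.86 = -4.46°C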